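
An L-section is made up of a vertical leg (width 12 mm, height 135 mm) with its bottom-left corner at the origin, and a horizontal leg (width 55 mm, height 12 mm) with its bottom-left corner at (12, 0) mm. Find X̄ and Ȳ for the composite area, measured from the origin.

vertical leg: A = 12 × 135 = 1620.00, centroid at (6.00, 67.50).
horizontal leg: A = 55 × 12 = 660.00, centroid at (39.50, 6.00).
ΣA = 2280.00 mm², ΣAX̄ = 35790.00 mm³, ΣAȲ = 113310.00 mm³.
X̄ = 35790.00/2280.00 = 15.70 mm; Ȳ = 113310.00/2280.00 = 49.70 mm.

X̄ = 15.70 mm, Ȳ = 49.70 mm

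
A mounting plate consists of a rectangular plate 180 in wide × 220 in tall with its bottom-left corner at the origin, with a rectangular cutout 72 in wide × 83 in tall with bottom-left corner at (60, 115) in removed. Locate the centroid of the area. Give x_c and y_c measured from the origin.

x_c = 88.93 in, y_c = 101.74 in

plate: A = 180 × 220 = 39600.00, centroid at (90.00, 110.00).
hole: A = −(72 × 83) = -5976.00, centroid at (96.00, 156.50).
ΣA = 33624.00 in²
ΣAx_c = (39600.00)(90.00) + (-5976.00)(96.00) = 2990304.00 in³
ΣAy_c = (39600.00)(110.00) + (-5976.00)(156.50) = 3420756.00 in³
x_c = 2990304.00 / 33624.00 = 88.93 in
y_c = 3420756.00 / 33624.00 = 101.74 in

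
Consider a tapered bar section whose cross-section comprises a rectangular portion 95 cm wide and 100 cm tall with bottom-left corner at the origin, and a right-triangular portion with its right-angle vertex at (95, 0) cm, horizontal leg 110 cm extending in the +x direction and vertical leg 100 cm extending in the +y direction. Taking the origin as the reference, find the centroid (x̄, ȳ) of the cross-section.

rectangular portion: A = 95 × 100 = 9500.00, centroid at (47.50, 50.00).
triangular portion: A = ½·110·100 = 5500.00, centroid at (131.67, 33.33).
ΣA = 15000.00 cm², ΣAx̄ = 1175416.67 cm³, ΣAȳ = 658333.33 cm³.
x̄ = 1175416.67/15000.00 = 78.36 cm; ȳ = 658333.33/15000.00 = 43.89 cm.

x̄ = 78.36 cm, ȳ = 43.89 cm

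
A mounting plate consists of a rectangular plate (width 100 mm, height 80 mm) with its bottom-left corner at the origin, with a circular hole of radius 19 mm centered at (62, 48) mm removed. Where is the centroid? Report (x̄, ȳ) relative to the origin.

plate: A = 100 × 80 = 8000.00, centroid at (50.00, 40.00).
hole: A = −π·19² = -1134.11, centroid at (62.00, 48.00).
ΣA = 6865.89 mm², ΣAx̄ = 329684.87 mm³, ΣAȳ = 265562.48 mm³.
x̄ = 329684.87/6865.89 = 48.02 mm; ȳ = 265562.48/6865.89 = 38.68 mm.

x̄ = 48.02 mm, ȳ = 38.68 mm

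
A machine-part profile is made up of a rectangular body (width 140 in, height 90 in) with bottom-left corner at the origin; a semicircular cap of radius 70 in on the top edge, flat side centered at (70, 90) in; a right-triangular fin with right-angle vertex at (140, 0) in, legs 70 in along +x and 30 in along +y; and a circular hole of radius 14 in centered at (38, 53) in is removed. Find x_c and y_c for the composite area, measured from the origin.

rectangular body: A = 140 × 90 = 12600.00, centroid at (70.00, 45.00).
semicircular top: A = ½π·70² = 7696.90, centroid at (70.00, 119.71).
triangular fin: A = ½·70·30 = 1050.00, centroid at (163.33, 10.00).
hole: A = −π·14² = -615.75, centroid at (38.00, 53.00).
ΣA = 20731.15 in²
ΣAx_c = (12600.00)(70.00) + (7696.90)(70.00) + (1050.00)(163.33) + (-615.75)(38.00) = 1568884.56 in³
ΣAy_c = (12600.00)(45.00) + (7696.90)(119.71) + (1050.00)(10.00) + (-615.75)(53.00) = 1466252.98 in³
x_c = 1568884.56 / 20731.15 = 75.68 in
y_c = 1466252.98 / 20731.15 = 70.73 in

x_c = 75.68 in, y_c = 70.73 in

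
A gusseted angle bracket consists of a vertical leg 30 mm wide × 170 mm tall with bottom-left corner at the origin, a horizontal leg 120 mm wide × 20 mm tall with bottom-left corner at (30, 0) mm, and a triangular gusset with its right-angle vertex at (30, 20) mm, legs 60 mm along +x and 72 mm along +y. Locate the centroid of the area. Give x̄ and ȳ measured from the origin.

vertical leg: A = 30 × 170 = 5100.00, centroid at (15.00, 85.00).
horizontal leg: A = 120 × 20 = 2400.00, centroid at (90.00, 10.00).
gusset: A = ½·60·72 = 2160.00, centroid at (50.00, 44.00).
ΣA = 9660.00 mm²
ΣAx̄ = (5100.00)(15.00) + (2400.00)(90.00) + (2160.00)(50.00) = 400500.00 mm³
ΣAȳ = (5100.00)(85.00) + (2400.00)(10.00) + (2160.00)(44.00) = 552540.00 mm³
x̄ = 400500.00 / 9660.00 = 41.46 mm
ȳ = 552540.00 / 9660.00 = 57.20 mm

x̄ = 41.46 mm, ȳ = 57.20 mm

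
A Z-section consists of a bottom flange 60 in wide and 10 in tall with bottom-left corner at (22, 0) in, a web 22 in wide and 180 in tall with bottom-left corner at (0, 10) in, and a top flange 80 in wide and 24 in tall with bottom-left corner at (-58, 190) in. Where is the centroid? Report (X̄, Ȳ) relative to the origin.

X̄ = 6.20 in, Ȳ = 121.43 in

bottom flange: A = 60 × 10 = 600.00, centroid at (52.00, 5.00).
web: A = 22 × 180 = 3960.00, centroid at (11.00, 100.00).
top flange: A = 80 × 24 = 1920.00, centroid at (-18.00, 202.00).
ΣA = 6480.00 in², ΣAX̄ = 40200.00 in³, ΣAȲ = 786840.00 in³.
X̄ = 40200.00/6480.00 = 6.20 in; Ȳ = 786840.00/6480.00 = 121.43 in.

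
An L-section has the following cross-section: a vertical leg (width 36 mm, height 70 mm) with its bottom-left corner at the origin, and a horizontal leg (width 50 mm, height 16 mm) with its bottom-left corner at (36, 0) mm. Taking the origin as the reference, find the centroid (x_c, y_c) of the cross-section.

x_c = 28.36 mm, y_c = 28.49 mm

Part | A | x̄ᵢ | ȳᵢ | A·x̄ᵢ | A·ȳᵢ
vertical leg | 2520.00 | 18.00 | 35.00 | 45360.00 | 88200.00
horizontal leg | 800.00 | 61.00 | 8.00 | 48800.00 | 6400.00
Σ | 3320.00 |  |  | 94160.00 | 94600.00
x_c = 94160.00 / 3320.00 = 28.36 mm
y_c = 94600.00 / 3320.00 = 28.49 mm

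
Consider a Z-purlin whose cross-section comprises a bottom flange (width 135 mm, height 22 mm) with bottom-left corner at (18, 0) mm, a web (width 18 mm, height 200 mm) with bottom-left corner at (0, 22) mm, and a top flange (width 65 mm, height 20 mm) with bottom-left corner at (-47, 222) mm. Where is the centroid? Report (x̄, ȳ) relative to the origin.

x̄ = 33.99 mm, ȳ = 98.28 mm

bottom flange: A = 135 × 22 = 2970.00, centroid at (85.50, 11.00).
web: A = 18 × 200 = 3600.00, centroid at (9.00, 122.00).
top flange: A = 65 × 20 = 1300.00, centroid at (-14.50, 232.00).
ΣA = 7870.00 mm²
ΣAx̄ = (2970.00)(85.50) + (3600.00)(9.00) + (1300.00)(-14.50) = 267485.00 mm³
ΣAȳ = (2970.00)(11.00) + (3600.00)(122.00) + (1300.00)(232.00) = 773470.00 mm³
x̄ = 267485.00 / 7870.00 = 33.99 mm
ȳ = 773470.00 / 7870.00 = 98.28 mm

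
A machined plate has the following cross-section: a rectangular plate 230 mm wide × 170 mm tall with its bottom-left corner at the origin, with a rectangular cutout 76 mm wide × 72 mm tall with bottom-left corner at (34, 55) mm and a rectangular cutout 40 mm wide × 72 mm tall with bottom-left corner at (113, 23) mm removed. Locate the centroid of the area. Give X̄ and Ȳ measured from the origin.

X̄ = 120.97 mm, Ȳ = 86.37 mm

Part | A | x̄ᵢ | ȳᵢ | A·x̄ᵢ | A·ȳᵢ
plate | 39100.00 | 115.00 | 85.00 | 4496500.00 | 3323500.00
hole 1 | -5472.00 | 72.00 | 91.00 | -393984.00 | -497952.00
hole 2 | -2880.00 | 133.00 | 59.00 | -383040.00 | -169920.00
Σ | 30748.00 |  |  | 3719476.00 | 2655628.00
X̄ = 3719476.00 / 30748.00 = 120.97 mm
Ȳ = 2655628.00 / 30748.00 = 86.37 mm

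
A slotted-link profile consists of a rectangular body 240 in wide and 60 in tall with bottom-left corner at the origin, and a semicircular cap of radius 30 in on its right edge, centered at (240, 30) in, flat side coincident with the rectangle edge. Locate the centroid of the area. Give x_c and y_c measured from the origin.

x_c = 131.87 in, y_c = 30.00 in

rectangular body: A = 240 × 60 = 14400.00, centroid at (120.00, 30.00).
semicircular end: A = ½π·30² = 1413.72, centroid at (252.73, 30.00).
ΣA = 15813.72 in²
ΣAx_c = (14400.00)(120.00) + (1413.72)(252.73) = 2085292.01 in³
ΣAy_c = (14400.00)(30.00) + (1413.72)(30.00) = 474411.50 in³
x_c = 2085292.01 / 15813.72 = 131.87 in
y_c = 474411.50 / 15813.72 = 30.00 in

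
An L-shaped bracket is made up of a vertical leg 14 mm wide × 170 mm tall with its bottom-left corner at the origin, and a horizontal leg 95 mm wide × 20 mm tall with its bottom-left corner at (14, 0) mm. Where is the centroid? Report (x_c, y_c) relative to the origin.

x_c = 31.19 mm, y_c = 51.71 mm

Part | A | x̄ᵢ | ȳᵢ | A·x̄ᵢ | A·ȳᵢ
vertical leg | 2380.00 | 7.00 | 85.00 | 16660.00 | 202300.00
horizontal leg | 1900.00 | 61.50 | 10.00 | 116850.00 | 19000.00
Σ | 4280.00 |  |  | 133510.00 | 221300.00
x_c = 133510.00 / 4280.00 = 31.19 mm
y_c = 221300.00 / 4280.00 = 51.71 mm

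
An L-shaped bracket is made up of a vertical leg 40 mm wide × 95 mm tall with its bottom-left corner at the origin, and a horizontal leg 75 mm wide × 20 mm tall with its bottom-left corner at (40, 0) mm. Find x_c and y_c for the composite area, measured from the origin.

x_c = 36.27 mm, y_c = 36.89 mm

vertical leg: A = 40 × 95 = 3800.00, centroid at (20.00, 47.50).
horizontal leg: A = 75 × 20 = 1500.00, centroid at (77.50, 10.00).
ΣA = 5300.00 mm²
ΣAx_c = (3800.00)(20.00) + (1500.00)(77.50) = 192250.00 mm³
ΣAy_c = (3800.00)(47.50) + (1500.00)(10.00) = 195500.00 mm³
x_c = 192250.00 / 5300.00 = 36.27 mm
y_c = 195500.00 / 5300.00 = 36.89 mm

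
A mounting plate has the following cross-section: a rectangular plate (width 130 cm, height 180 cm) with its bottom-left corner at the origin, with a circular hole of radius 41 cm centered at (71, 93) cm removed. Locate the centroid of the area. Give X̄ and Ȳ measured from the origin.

X̄ = 63.25 cm, Ȳ = 89.13 cm

plate: A = 130 × 180 = 23400.00, centroid at (65.00, 90.00).
hole: A = −π·41² = -5281.02, centroid at (71.00, 93.00).
ΣA = 18118.98 cm², ΣAX̄ = 1146047.78 cm³, ΣAȲ = 1614865.40 cm³.
X̄ = 1146047.78/18118.98 = 63.25 cm; Ȳ = 1614865.40/18118.98 = 89.13 cm.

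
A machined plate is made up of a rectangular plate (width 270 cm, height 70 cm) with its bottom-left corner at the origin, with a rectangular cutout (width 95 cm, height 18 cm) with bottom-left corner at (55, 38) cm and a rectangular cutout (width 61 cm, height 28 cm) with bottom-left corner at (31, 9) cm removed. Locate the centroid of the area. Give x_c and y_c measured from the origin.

x_c = 146.70 cm, y_c = 35.00 cm

Part | A | x̄ᵢ | ȳᵢ | A·x̄ᵢ | A·ȳᵢ
plate | 18900.00 | 135.00 | 35.00 | 2551500.00 | 661500.00
hole 1 | -1710.00 | 102.50 | 47.00 | -175275.00 | -80370.00
hole 2 | -1708.00 | 61.50 | 23.00 | -105042.00 | -39284.00
Σ | 15482.00 |  |  | 2271183.00 | 541846.00
x_c = 2271183.00 / 15482.00 = 146.70 cm
y_c = 541846.00 / 15482.00 = 35.00 cm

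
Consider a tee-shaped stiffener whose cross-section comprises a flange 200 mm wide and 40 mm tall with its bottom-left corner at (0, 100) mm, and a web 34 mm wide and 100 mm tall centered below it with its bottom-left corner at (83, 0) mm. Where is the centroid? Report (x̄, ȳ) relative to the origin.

web: A = 34 × 100 = 3400.00, centroid at (100.00, 50.00).
flange: A = 200 × 40 = 8000.00, centroid at (100.00, 120.00).
ΣA = 11400.00 mm²
ΣAx̄ = (3400.00)(100.00) + (8000.00)(100.00) = 1140000.00 mm³
ΣAȳ = (3400.00)(50.00) + (8000.00)(120.00) = 1130000.00 mm³
x̄ = 1140000.00 / 11400.00 = 100.00 mm
ȳ = 1130000.00 / 11400.00 = 99.12 mm

x̄ = 100.00 mm, ȳ = 99.12 mm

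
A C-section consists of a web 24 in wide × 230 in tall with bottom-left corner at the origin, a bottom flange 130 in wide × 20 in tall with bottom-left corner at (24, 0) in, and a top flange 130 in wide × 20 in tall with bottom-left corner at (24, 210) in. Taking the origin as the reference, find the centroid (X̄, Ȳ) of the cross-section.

X̄ = 49.35 in, Ȳ = 115.00 in

web: A = 24 × 230 = 5520.00, centroid at (12.00, 115.00).
bottom flange: A = 130 × 20 = 2600.00, centroid at (89.00, 10.00).
top flange: A = 130 × 20 = 2600.00, centroid at (89.00, 220.00).
ΣA = 10720.00 in², ΣAX̄ = 529040.00 in³, ΣAȲ = 1232800.00 in³.
X̄ = 529040.00/10720.00 = 49.35 in; Ȳ = 1232800.00/10720.00 = 115.00 in.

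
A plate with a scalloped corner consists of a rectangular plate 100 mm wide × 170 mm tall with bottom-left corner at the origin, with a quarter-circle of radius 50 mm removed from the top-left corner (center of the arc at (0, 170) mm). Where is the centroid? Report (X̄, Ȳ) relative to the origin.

plate: A = 100 × 170 = 17000.00, centroid at (50.00, 85.00).
removed quarter-circle: A = −¼π·50² = -1963.50, centroid at (21.22, 148.78).
ΣA = 15036.50 mm², ΣAX̄ = 808333.33 mm³, ΣAȲ = 1152872.45 mm³.
X̄ = 808333.33/15036.50 = 53.76 mm; Ȳ = 1152872.45/15036.50 = 76.67 mm.

X̄ = 53.76 mm, Ȳ = 76.67 mm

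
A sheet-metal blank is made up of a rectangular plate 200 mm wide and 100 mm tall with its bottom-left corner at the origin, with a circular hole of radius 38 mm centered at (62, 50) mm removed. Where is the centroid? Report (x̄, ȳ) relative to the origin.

x̄ = 111.15 mm, ȳ = 50.00 mm

Part | A | x̄ᵢ | ȳᵢ | A·x̄ᵢ | A·ȳᵢ
plate | 20000.00 | 100.00 | 50.00 | 2000000.00 | 1000000.00
hole | -4536.46 | 62.00 | 50.00 | -281260.51 | -226822.99
Σ | 15463.54 |  |  | 1718739.49 | 773177.01
x̄ = 1718739.49 / 15463.54 = 111.15 mm
ȳ = 773177.01 / 15463.54 = 50.00 mm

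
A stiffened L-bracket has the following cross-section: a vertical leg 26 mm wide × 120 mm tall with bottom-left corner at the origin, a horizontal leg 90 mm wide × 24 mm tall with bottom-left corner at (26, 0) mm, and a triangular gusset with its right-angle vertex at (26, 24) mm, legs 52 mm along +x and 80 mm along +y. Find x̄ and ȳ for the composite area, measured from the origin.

vertical leg: A = 26 × 120 = 3120.00, centroid at (13.00, 60.00).
horizontal leg: A = 90 × 24 = 2160.00, centroid at (71.00, 12.00).
gusset: A = ½·52·80 = 2080.00, centroid at (43.33, 50.67).
ΣA = 7360.00 mm², ΣAx̄ = 284053.33 mm³, ΣAȳ = 318506.67 mm³.
x̄ = 284053.33/7360.00 = 38.59 mm; ȳ = 318506.67/7360.00 = 43.28 mm.

x̄ = 38.59 mm, ȳ = 43.28 mm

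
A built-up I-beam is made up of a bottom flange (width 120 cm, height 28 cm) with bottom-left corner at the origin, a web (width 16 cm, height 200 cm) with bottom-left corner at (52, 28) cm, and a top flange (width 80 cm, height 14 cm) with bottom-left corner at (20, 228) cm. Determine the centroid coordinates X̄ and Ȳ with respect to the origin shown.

X̄ = 60.00 cm, Ȳ = 93.73 cm

bottom flange: A = 120 × 28 = 3360.00, centroid at (60.00, 14.00).
web: A = 16 × 200 = 3200.00, centroid at (60.00, 128.00).
top flange: A = 80 × 14 = 1120.00, centroid at (60.00, 235.00).
ΣA = 7680.00 cm², ΣAX̄ = 460800.00 cm³, ΣAȲ = 719840.00 cm³.
X̄ = 460800.00/7680.00 = 60.00 cm; Ȳ = 719840.00/7680.00 = 93.73 cm.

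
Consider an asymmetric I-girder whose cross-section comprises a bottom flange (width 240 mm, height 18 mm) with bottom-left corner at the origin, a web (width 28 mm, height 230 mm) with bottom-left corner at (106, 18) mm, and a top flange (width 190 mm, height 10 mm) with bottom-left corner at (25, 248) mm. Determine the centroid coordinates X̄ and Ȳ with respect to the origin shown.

bottom flange: A = 240 × 18 = 4320.00, centroid at (120.00, 9.00).
web: A = 28 × 230 = 6440.00, centroid at (120.00, 133.00).
top flange: A = 190 × 10 = 1900.00, centroid at (120.00, 253.00).
ΣA = 12660.00 mm², ΣAX̄ = 1519200.00 mm³, ΣAȲ = 1376100.00 mm³.
X̄ = 1519200.00/12660.00 = 120.00 mm; Ȳ = 1376100.00/12660.00 = 108.70 mm.

X̄ = 120.00 mm, Ȳ = 108.70 mm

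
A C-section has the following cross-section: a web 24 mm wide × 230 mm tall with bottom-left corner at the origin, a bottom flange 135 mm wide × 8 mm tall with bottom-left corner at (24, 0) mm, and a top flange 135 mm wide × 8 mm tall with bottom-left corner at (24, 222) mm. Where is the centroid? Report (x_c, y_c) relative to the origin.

web: A = 24 × 230 = 5520.00, centroid at (12.00, 115.00).
bottom flange: A = 135 × 8 = 1080.00, centroid at (91.50, 4.00).
top flange: A = 135 × 8 = 1080.00, centroid at (91.50, 226.00).
ΣA = 7680.00 mm²
ΣAx_c = (5520.00)(12.00) + (1080.00)(91.50) + (1080.00)(91.50) = 263880.00 mm³
ΣAy_c = (5520.00)(115.00) + (1080.00)(4.00) + (1080.00)(226.00) = 883200.00 mm³
x_c = 263880.00 / 7680.00 = 34.36 mm
y_c = 883200.00 / 7680.00 = 115.00 mm

x_c = 34.36 mm, y_c = 115.00 mm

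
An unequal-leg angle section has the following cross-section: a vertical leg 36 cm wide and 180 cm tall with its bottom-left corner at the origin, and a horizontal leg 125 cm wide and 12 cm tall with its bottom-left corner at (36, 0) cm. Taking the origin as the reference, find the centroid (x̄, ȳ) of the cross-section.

vertical leg: A = 36 × 180 = 6480.00, centroid at (18.00, 90.00).
horizontal leg: A = 125 × 12 = 1500.00, centroid at (98.50, 6.00).
ΣA = 7980.00 cm²
ΣAx̄ = (6480.00)(18.00) + (1500.00)(98.50) = 264390.00 cm³
ΣAȳ = (6480.00)(90.00) + (1500.00)(6.00) = 592200.00 cm³
x̄ = 264390.00 / 7980.00 = 33.13 cm
ȳ = 592200.00 / 7980.00 = 74.21 cm

x̄ = 33.13 cm, ȳ = 74.21 cm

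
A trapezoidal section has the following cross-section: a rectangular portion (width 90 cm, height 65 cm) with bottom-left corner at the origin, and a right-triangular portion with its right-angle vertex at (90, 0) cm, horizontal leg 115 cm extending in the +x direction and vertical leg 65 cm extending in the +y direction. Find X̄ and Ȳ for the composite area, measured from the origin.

X̄ = 77.49 cm, Ȳ = 28.28 cm

Part | A | x̄ᵢ | ȳᵢ | A·x̄ᵢ | A·ȳᵢ
rectangular portion | 5850.00 | 45.00 | 32.50 | 263250.00 | 190125.00
triangular portion | 3737.50 | 128.33 | 21.67 | 479645.83 | 80979.17
Σ | 9587.50 |  |  | 742895.83 | 271104.17
X̄ = 742895.83 / 9587.50 = 77.49 cm
Ȳ = 271104.17 / 9587.50 = 28.28 cm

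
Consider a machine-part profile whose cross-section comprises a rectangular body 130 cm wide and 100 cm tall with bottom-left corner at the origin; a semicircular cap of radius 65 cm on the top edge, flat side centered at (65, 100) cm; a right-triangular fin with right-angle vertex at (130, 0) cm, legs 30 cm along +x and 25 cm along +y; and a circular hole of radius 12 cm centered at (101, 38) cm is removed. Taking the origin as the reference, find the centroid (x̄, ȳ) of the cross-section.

x̄ = 65.61 cm, ȳ = 75.80 cm

Part | A | x̄ᵢ | ȳᵢ | A·x̄ᵢ | A·ȳᵢ
rectangular body | 13000.00 | 65.00 | 50.00 | 845000.00 | 650000.00
semicircular top | 6636.61 | 65.00 | 127.59 | 431379.94 | 846744.78
triangular fin | 375.00 | 140.00 | 8.33 | 52500.00 | 3125.00
hole | -452.39 | 101.00 | 38.00 | -45691.32 | -17190.80
Σ | 19559.23 |  |  | 1283188.62 | 1482678.99
x̄ = 1283188.62 / 19559.23 = 65.61 cm
ȳ = 1482678.99 / 19559.23 = 75.80 cm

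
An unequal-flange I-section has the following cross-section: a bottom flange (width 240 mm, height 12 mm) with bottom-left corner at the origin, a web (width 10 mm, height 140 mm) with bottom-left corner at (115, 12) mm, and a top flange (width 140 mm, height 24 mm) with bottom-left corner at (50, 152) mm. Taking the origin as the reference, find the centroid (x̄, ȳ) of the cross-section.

x̄ = 120.00 mm, ȳ = 89.41 mm

bottom flange: A = 240 × 12 = 2880.00, centroid at (120.00, 6.00).
web: A = 10 × 140 = 1400.00, centroid at (120.00, 82.00).
top flange: A = 140 × 24 = 3360.00, centroid at (120.00, 164.00).
ΣA = 7640.00 mm², ΣAx̄ = 916800.00 mm³, ΣAȳ = 683120.00 mm³.
x̄ = 916800.00/7640.00 = 120.00 mm; ȳ = 683120.00/7640.00 = 89.41 mm.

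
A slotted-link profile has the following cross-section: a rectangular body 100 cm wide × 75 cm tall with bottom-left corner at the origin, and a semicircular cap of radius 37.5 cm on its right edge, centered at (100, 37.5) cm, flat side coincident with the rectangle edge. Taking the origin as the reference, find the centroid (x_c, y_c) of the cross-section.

x_c = 65.00 cm, y_c = 37.50 cm

rectangular body: A = 100 × 75 = 7500.00, centroid at (50.00, 37.50).
semicircular end: A = ½π·37.5² = 2208.93, centroid at (115.92, 37.50).
ΣA = 9708.93 cm²
ΣAx_c = (7500.00)(50.00) + (2208.93)(115.92) = 631049.48 cm³
ΣAy_c = (7500.00)(37.50) + (2208.93)(37.50) = 364084.96 cm³
x_c = 631049.48 / 9708.93 = 65.00 cm
y_c = 364084.96 / 9708.93 = 37.50 cm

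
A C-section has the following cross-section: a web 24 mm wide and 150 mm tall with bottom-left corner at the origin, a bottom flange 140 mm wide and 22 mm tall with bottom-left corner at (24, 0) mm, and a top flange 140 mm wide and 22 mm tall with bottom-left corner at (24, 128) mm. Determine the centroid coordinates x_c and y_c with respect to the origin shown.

x_c = 63.75 mm, y_c = 75.00 mm

web: A = 24 × 150 = 3600.00, centroid at (12.00, 75.00).
bottom flange: A = 140 × 22 = 3080.00, centroid at (94.00, 11.00).
top flange: A = 140 × 22 = 3080.00, centroid at (94.00, 139.00).
ΣA = 9760.00 mm²
ΣAx_c = (3600.00)(12.00) + (3080.00)(94.00) + (3080.00)(94.00) = 622240.00 mm³
ΣAy_c = (3600.00)(75.00) + (3080.00)(11.00) + (3080.00)(139.00) = 732000.00 mm³
x_c = 622240.00 / 9760.00 = 63.75 mm
y_c = 732000.00 / 9760.00 = 75.00 mm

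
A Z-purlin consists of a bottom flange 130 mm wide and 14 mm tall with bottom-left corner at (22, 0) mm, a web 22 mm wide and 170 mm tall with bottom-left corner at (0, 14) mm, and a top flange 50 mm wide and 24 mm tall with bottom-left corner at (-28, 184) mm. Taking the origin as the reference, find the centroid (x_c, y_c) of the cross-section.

bottom flange: A = 130 × 14 = 1820.00, centroid at (87.00, 7.00).
web: A = 22 × 170 = 3740.00, centroid at (11.00, 99.00).
top flange: A = 50 × 24 = 1200.00, centroid at (-3.00, 196.00).
ΣA = 6760.00 mm², ΣAx_c = 195880.00 mm³, ΣAy_c = 618200.00 mm³.
x_c = 195880.00/6760.00 = 28.98 mm; y_c = 618200.00/6760.00 = 91.45 mm.

x_c = 28.98 mm, y_c = 91.45 mm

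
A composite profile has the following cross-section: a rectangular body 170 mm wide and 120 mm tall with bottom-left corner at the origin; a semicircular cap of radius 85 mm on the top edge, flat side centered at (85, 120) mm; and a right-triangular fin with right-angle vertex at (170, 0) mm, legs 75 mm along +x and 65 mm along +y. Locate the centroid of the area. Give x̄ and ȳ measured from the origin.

x̄ = 92.84 mm, ȳ = 89.16 mm

rectangular body: A = 170 × 120 = 20400.00, centroid at (85.00, 60.00).
semicircular top: A = ½π·85² = 11349.00, centroid at (85.00, 156.08).
triangular fin: A = ½·75·65 = 2437.50, centroid at (195.00, 21.67).
ΣA = 34186.50 mm²
ΣAx̄ = (20400.00)(85.00) + (11349.00)(85.00) + (2437.50)(195.00) = 3173977.79 mm³
ΣAȳ = (20400.00)(60.00) + (11349.00)(156.08) + (2437.50)(21.67) = 3048109.58 mm³
x̄ = 3173977.79 / 34186.50 = 92.84 mm
ȳ = 3048109.58 / 34186.50 = 89.16 mm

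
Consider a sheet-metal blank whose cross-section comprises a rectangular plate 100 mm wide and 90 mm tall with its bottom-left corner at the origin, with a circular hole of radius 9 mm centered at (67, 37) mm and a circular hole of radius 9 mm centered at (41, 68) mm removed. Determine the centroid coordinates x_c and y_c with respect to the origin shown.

Part | A | x̄ᵢ | ȳᵢ | A·x̄ᵢ | A·ȳᵢ
plate | 9000.00 | 50.00 | 45.00 | 450000.00 | 405000.00
hole 1 | -254.47 | 67.00 | 37.00 | -17049.42 | -9415.35
hole 2 | -254.47 | 41.00 | 68.00 | -10433.23 | -17303.89
Σ | 8491.06 |  |  | 422517.35 | 378280.75
x_c = 422517.35 / 8491.06 = 49.76 mm
y_c = 378280.75 / 8491.06 = 44.55 mm

x_c = 49.76 mm, y_c = 44.55 mm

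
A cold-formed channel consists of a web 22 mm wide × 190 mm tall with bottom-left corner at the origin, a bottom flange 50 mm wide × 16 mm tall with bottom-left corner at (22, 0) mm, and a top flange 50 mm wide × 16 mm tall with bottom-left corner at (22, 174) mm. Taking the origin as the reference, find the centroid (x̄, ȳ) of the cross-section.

web: A = 22 × 190 = 4180.00, centroid at (11.00, 95.00).
bottom flange: A = 50 × 16 = 800.00, centroid at (47.00, 8.00).
top flange: A = 50 × 16 = 800.00, centroid at (47.00, 182.00).
ΣA = 5780.00 mm², ΣAx̄ = 121180.00 mm³, ΣAȳ = 549100.00 mm³.
x̄ = 121180.00/5780.00 = 20.97 mm; ȳ = 549100.00/5780.00 = 95.00 mm.

x̄ = 20.97 mm, ȳ = 95.00 mm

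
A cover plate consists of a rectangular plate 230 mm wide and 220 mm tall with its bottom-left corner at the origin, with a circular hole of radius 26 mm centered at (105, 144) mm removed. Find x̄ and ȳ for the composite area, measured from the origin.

x̄ = 115.44 mm, ȳ = 108.51 mm

Part | A | x̄ᵢ | ȳᵢ | A·x̄ᵢ | A·ȳᵢ
plate | 50600.00 | 115.00 | 110.00 | 5819000.00 | 5566000.00
hole | -2123.72 | 105.00 | 144.00 | -222990.25 | -305815.20
Σ | 48476.28 |  |  | 5596009.75 | 5260184.80
x̄ = 5596009.75 / 48476.28 = 115.44 mm
ȳ = 5260184.80 / 48476.28 = 108.51 mm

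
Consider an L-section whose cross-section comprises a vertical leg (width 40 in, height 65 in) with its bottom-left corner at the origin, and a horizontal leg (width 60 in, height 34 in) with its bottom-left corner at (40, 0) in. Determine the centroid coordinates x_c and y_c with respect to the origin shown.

x_c = 41.98 in, y_c = 25.69 in

vertical leg: A = 40 × 65 = 2600.00, centroid at (20.00, 32.50).
horizontal leg: A = 60 × 34 = 2040.00, centroid at (70.00, 17.00).
ΣA = 4640.00 in²
ΣAx_c = (2600.00)(20.00) + (2040.00)(70.00) = 194800.00 in³
ΣAy_c = (2600.00)(32.50) + (2040.00)(17.00) = 119180.00 in³
x_c = 194800.00 / 4640.00 = 41.98 in
y_c = 119180.00 / 4640.00 = 25.69 in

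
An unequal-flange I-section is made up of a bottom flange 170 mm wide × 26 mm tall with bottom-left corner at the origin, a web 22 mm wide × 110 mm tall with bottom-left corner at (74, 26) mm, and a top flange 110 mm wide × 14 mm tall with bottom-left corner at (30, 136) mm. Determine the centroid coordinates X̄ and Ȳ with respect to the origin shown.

bottom flange: A = 170 × 26 = 4420.00, centroid at (85.00, 13.00).
web: A = 22 × 110 = 2420.00, centroid at (85.00, 81.00).
top flange: A = 110 × 14 = 1540.00, centroid at (85.00, 143.00).
ΣA = 8380.00 mm²
ΣAX̄ = (4420.00)(85.00) + (2420.00)(85.00) + (1540.00)(85.00) = 712300.00 mm³
ΣAȲ = (4420.00)(13.00) + (2420.00)(81.00) + (1540.00)(143.00) = 473700.00 mm³
X̄ = 712300.00 / 8380.00 = 85.00 mm
Ȳ = 473700.00 / 8380.00 = 56.53 mm

X̄ = 85.00 mm, Ȳ = 56.53 mm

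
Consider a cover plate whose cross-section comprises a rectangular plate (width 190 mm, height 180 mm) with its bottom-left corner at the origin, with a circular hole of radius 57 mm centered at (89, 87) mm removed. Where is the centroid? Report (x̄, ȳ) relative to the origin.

x̄ = 97.55 mm, ȳ = 91.28 mm

Part | A | x̄ᵢ | ȳᵢ | A·x̄ᵢ | A·ȳᵢ
plate | 34200.00 | 95.00 | 90.00 | 3249000.00 | 3078000.00
hole | -10207.03 | 89.00 | 87.00 | -908426.07 | -888012.00
Σ | 23992.97 |  |  | 2340573.93 | 2189988.00
x̄ = 2340573.93 / 23992.97 = 97.55 mm
ȳ = 2189988.00 / 23992.97 = 91.28 mm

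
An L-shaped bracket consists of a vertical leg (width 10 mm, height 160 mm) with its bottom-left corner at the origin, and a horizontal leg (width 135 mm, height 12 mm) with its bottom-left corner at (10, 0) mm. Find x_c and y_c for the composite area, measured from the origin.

vertical leg: A = 10 × 160 = 1600.00, centroid at (5.00, 80.00).
horizontal leg: A = 135 × 12 = 1620.00, centroid at (77.50, 6.00).
ΣA = 3220.00 mm²
ΣAx_c = (1600.00)(5.00) + (1620.00)(77.50) = 133550.00 mm³
ΣAy_c = (1600.00)(80.00) + (1620.00)(6.00) = 137720.00 mm³
x_c = 133550.00 / 3220.00 = 41.48 mm
y_c = 137720.00 / 3220.00 = 42.77 mm

x_c = 41.48 mm, y_c = 42.77 mm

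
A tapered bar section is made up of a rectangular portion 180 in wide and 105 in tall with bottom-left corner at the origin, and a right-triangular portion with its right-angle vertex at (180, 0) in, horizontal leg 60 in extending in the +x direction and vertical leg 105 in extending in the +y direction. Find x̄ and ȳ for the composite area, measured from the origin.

x̄ = 105.71 in, ȳ = 50.00 in

Part | A | x̄ᵢ | ȳᵢ | A·x̄ᵢ | A·ȳᵢ
rectangular portion | 18900.00 | 90.00 | 52.50 | 1701000.00 | 992250.00
triangular portion | 3150.00 | 200.00 | 35.00 | 630000.00 | 110250.00
Σ | 22050.00 |  |  | 2331000.00 | 1102500.00
x̄ = 2331000.00 / 22050.00 = 105.71 in
ȳ = 1102500.00 / 22050.00 = 50.00 in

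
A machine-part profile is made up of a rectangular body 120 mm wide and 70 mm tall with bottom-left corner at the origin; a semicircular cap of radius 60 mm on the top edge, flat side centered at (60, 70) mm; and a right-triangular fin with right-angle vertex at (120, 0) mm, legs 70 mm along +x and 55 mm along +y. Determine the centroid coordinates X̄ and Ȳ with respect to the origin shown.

Part | A | x̄ᵢ | ȳᵢ | A·x̄ᵢ | A·ȳᵢ
rectangular body | 8400.00 | 60.00 | 35.00 | 504000.00 | 294000.00
semicircular top | 5654.87 | 60.00 | 95.46 | 339292.01 | 539840.67
triangular fin | 1925.00 | 143.33 | 18.33 | 275916.67 | 35291.67
Σ | 15979.87 |  |  | 1119208.67 | 869132.34
X̄ = 1119208.67 / 15979.87 = 70.04 mm
Ȳ = 869132.34 / 15979.87 = 54.39 mm

X̄ = 70.04 mm, Ȳ = 54.39 mm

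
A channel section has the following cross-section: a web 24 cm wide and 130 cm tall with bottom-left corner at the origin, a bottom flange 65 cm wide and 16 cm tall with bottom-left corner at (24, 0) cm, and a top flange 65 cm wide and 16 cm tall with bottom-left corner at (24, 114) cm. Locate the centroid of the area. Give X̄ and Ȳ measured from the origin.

X̄ = 29.80 cm, Ȳ = 65.00 cm

web: A = 24 × 130 = 3120.00, centroid at (12.00, 65.00).
bottom flange: A = 65 × 16 = 1040.00, centroid at (56.50, 8.00).
top flange: A = 65 × 16 = 1040.00, centroid at (56.50, 122.00).
ΣA = 5200.00 cm², ΣAX̄ = 154960.00 cm³, ΣAȲ = 338000.00 cm³.
X̄ = 154960.00/5200.00 = 29.80 cm; Ȳ = 338000.00/5200.00 = 65.00 cm.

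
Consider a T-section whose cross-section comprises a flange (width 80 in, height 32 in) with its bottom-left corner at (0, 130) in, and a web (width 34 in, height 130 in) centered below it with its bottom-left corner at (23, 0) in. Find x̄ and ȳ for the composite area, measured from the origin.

Part | A | x̄ᵢ | ȳᵢ | A·x̄ᵢ | A·ȳᵢ
web | 4420.00 | 40.00 | 65.00 | 176800.00 | 287300.00
flange | 2560.00 | 40.00 | 146.00 | 102400.00 | 373760.00
Σ | 6980.00 |  |  | 279200.00 | 661060.00
x̄ = 279200.00 / 6980.00 = 40.00 in
ȳ = 661060.00 / 6980.00 = 94.71 in

x̄ = 40.00 in, ȳ = 94.71 in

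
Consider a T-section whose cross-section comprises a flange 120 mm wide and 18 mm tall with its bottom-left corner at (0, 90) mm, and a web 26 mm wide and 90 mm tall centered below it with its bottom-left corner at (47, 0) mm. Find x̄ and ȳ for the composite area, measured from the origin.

web: A = 26 × 90 = 2340.00, centroid at (60.00, 45.00).
flange: A = 120 × 18 = 2160.00, centroid at (60.00, 99.00).
ΣA = 4500.00 mm², ΣAx̄ = 270000.00 mm³, ΣAȳ = 319140.00 mm³.
x̄ = 270000.00/4500.00 = 60.00 mm; ȳ = 319140.00/4500.00 = 70.92 mm.

x̄ = 60.00 mm, ȳ = 70.92 mm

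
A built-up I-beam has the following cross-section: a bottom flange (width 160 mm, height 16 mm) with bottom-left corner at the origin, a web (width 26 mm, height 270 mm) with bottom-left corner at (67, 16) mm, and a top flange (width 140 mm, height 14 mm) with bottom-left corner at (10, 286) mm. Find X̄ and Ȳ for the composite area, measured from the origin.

Part | A | x̄ᵢ | ȳᵢ | A·x̄ᵢ | A·ȳᵢ
bottom flange | 2560.00 | 80.00 | 8.00 | 204800.00 | 20480.00
web | 7020.00 | 80.00 | 151.00 | 561600.00 | 1060020.00
top flange | 1960.00 | 80.00 | 293.00 | 156800.00 | 574280.00
Σ | 11540.00 |  |  | 923200.00 | 1654780.00
X̄ = 923200.00 / 11540.00 = 80.00 mm
Ȳ = 1654780.00 / 11540.00 = 143.40 mm

X̄ = 80.00 mm, Ȳ = 143.40 mm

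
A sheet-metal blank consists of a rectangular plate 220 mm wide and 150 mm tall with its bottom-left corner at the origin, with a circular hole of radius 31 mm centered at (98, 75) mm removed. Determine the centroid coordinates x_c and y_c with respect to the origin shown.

plate: A = 220 × 150 = 33000.00, centroid at (110.00, 75.00).
hole: A = −π·31² = -3019.07, centroid at (98.00, 75.00).
ΣA = 29980.93 mm²
ΣAx_c = (33000.00)(110.00) + (-3019.07)(98.00) = 3334131.09 mm³
ΣAy_c = (33000.00)(75.00) + (-3019.07)(75.00) = 2248569.71 mm³
x_c = 3334131.09 / 29980.93 = 111.21 mm
y_c = 2248569.71 / 29980.93 = 75.00 mm

x_c = 111.21 mm, y_c = 75.00 mm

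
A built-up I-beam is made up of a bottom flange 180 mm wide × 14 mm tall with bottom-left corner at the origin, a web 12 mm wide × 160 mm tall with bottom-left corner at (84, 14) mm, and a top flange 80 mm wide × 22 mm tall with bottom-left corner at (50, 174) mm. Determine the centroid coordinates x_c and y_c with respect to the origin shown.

x_c = 90.00 mm, y_c = 84.47 mm

bottom flange: A = 180 × 14 = 2520.00, centroid at (90.00, 7.00).
web: A = 12 × 160 = 1920.00, centroid at (90.00, 94.00).
top flange: A = 80 × 22 = 1760.00, centroid at (90.00, 185.00).
ΣA = 6200.00 mm², ΣAx_c = 558000.00 mm³, ΣAy_c = 523720.00 mm³.
x_c = 558000.00/6200.00 = 90.00 mm; y_c = 523720.00/6200.00 = 84.47 mm.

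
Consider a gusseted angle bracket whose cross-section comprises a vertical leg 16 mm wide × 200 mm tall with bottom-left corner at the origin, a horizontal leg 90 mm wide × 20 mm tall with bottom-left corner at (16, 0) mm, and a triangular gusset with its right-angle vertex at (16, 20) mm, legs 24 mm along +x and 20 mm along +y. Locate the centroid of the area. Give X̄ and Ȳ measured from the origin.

vertical leg: A = 16 × 200 = 3200.00, centroid at (8.00, 100.00).
horizontal leg: A = 90 × 20 = 1800.00, centroid at (61.00, 10.00).
gusset: A = ½·24·20 = 240.00, centroid at (24.00, 26.67).
ΣA = 5240.00 mm²
ΣAX̄ = (3200.00)(8.00) + (1800.00)(61.00) + (240.00)(24.00) = 141160.00 mm³
ΣAȲ = (3200.00)(100.00) + (1800.00)(10.00) + (240.00)(26.67) = 344400.00 mm³
X̄ = 141160.00 / 5240.00 = 26.94 mm
Ȳ = 344400.00 / 5240.00 = 65.73 mm

X̄ = 26.94 mm, Ȳ = 65.73 mm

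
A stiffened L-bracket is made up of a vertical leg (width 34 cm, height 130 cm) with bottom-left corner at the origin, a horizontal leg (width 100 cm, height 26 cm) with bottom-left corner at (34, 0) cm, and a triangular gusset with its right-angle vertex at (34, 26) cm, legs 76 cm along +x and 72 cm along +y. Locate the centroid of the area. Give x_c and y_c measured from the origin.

vertical leg: A = 34 × 130 = 4420.00, centroid at (17.00, 65.00).
horizontal leg: A = 100 × 26 = 2600.00, centroid at (84.00, 13.00).
gusset: A = ½·76·72 = 2736.00, centroid at (59.33, 50.00).
ΣA = 9756.00 cm²
ΣAx_c = (4420.00)(17.00) + (2600.00)(84.00) + (2736.00)(59.33) = 455876.00 cm³
ΣAy_c = (4420.00)(65.00) + (2600.00)(13.00) + (2736.00)(50.00) = 457900.00 cm³
x_c = 455876.00 / 9756.00 = 46.73 cm
y_c = 457900.00 / 9756.00 = 46.94 cm

x_c = 46.73 cm, y_c = 46.94 cm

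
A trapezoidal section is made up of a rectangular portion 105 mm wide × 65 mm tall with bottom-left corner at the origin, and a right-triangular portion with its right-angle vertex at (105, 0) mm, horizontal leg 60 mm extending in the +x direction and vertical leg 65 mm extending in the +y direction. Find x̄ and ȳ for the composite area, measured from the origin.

rectangular portion: A = 105 × 65 = 6825.00, centroid at (52.50, 32.50).
triangular portion: A = ½·60·65 = 1950.00, centroid at (125.00, 21.67).
ΣA = 8775.00 mm²
ΣAx̄ = (6825.00)(52.50) + (1950.00)(125.00) = 602062.50 mm³
ΣAȳ = (6825.00)(32.50) + (1950.00)(21.67) = 264062.50 mm³
x̄ = 602062.50 / 8775.00 = 68.61 mm
ȳ = 264062.50 / 8775.00 = 30.09 mm

x̄ = 68.61 mm, ȳ = 30.09 mm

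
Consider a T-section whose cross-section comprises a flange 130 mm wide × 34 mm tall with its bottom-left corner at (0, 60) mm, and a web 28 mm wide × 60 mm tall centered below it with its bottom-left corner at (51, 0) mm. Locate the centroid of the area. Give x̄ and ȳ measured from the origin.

web: A = 28 × 60 = 1680.00, centroid at (65.00, 30.00).
flange: A = 130 × 34 = 4420.00, centroid at (65.00, 77.00).
ΣA = 6100.00 mm²
ΣAx̄ = (1680.00)(65.00) + (4420.00)(65.00) = 396500.00 mm³
ΣAȳ = (1680.00)(30.00) + (4420.00)(77.00) = 390740.00 mm³
x̄ = 396500.00 / 6100.00 = 65.00 mm
ȳ = 390740.00 / 6100.00 = 64.06 mm

x̄ = 65.00 mm, ȳ = 64.06 mm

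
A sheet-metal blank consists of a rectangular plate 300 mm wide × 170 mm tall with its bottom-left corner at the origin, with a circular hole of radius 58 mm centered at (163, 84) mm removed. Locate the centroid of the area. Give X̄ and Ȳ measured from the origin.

plate: A = 300 × 170 = 51000.00, centroid at (150.00, 85.00).
hole: A = −π·58² = -10568.32, centroid at (163.00, 84.00).
ΣA = 40431.68 mm²
ΣAX̄ = (51000.00)(150.00) + (-10568.32)(163.00) = 5927364.22 mm³
ΣAȲ = (51000.00)(85.00) + (-10568.32)(84.00) = 3447261.31 mm³
X̄ = 5927364.22 / 40431.68 = 146.60 mm
Ȳ = 3447261.31 / 40431.68 = 85.26 mm

X̄ = 146.60 mm, Ȳ = 85.26 mm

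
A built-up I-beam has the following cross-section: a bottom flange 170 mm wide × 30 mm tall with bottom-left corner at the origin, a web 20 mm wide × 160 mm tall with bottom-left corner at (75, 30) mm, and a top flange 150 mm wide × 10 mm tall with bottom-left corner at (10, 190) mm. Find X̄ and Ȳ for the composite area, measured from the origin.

X̄ = 85.00 mm, Ȳ = 73.57 mm

Part | A | x̄ᵢ | ȳᵢ | A·x̄ᵢ | A·ȳᵢ
bottom flange | 5100.00 | 85.00 | 15.00 | 433500.00 | 76500.00
web | 3200.00 | 85.00 | 110.00 | 272000.00 | 352000.00
top flange | 1500.00 | 85.00 | 195.00 | 127500.00 | 292500.00
Σ | 9800.00 |  |  | 833000.00 | 721000.00
X̄ = 833000.00 / 9800.00 = 85.00 mm
Ȳ = 721000.00 / 9800.00 = 73.57 mm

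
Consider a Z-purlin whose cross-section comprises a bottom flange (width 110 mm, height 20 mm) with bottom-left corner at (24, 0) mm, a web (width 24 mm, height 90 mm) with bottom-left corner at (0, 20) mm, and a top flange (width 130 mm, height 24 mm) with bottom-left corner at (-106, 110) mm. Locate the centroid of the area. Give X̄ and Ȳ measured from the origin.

X̄ = 9.60 mm, Ȳ = 72.60 mm

Part | A | x̄ᵢ | ȳᵢ | A·x̄ᵢ | A·ȳᵢ
bottom flange | 2200.00 | 79.00 | 10.00 | 173800.00 | 22000.00
web | 2160.00 | 12.00 | 65.00 | 25920.00 | 140400.00
top flange | 3120.00 | -41.00 | 122.00 | -127920.00 | 380640.00
Σ | 7480.00 |  |  | 71800.00 | 543040.00
X̄ = 71800.00 / 7480.00 = 9.60 mm
Ȳ = 543040.00 / 7480.00 = 72.60 mm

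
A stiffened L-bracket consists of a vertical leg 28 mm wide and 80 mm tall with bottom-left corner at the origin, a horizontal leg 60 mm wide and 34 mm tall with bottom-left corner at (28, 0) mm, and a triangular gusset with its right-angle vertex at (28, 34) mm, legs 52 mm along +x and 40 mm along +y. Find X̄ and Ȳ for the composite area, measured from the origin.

Part | A | x̄ᵢ | ȳᵢ | A·x̄ᵢ | A·ȳᵢ
vertical leg | 2240.00 | 14.00 | 40.00 | 31360.00 | 89600.00
horizontal leg | 2040.00 | 58.00 | 17.00 | 118320.00 | 34680.00
gusset | 1040.00 | 45.33 | 47.33 | 47146.67 | 49226.67
Σ | 5320.00 |  |  | 196826.67 | 173506.67
X̄ = 196826.67 / 5320.00 = 37.00 mm
Ȳ = 173506.67 / 5320.00 = 32.61 mm

X̄ = 37.00 mm, Ȳ = 32.61 mm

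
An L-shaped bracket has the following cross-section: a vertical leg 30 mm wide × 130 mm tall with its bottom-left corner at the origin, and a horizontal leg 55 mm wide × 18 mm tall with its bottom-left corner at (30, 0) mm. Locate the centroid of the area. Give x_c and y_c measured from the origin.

x_c = 23.60 mm, y_c = 53.66 mm

vertical leg: A = 30 × 130 = 3900.00, centroid at (15.00, 65.00).
horizontal leg: A = 55 × 18 = 990.00, centroid at (57.50, 9.00).
ΣA = 4890.00 mm²
ΣAx_c = (3900.00)(15.00) + (990.00)(57.50) = 115425.00 mm³
ΣAy_c = (3900.00)(65.00) + (990.00)(9.00) = 262410.00 mm³
x_c = 115425.00 / 4890.00 = 23.60 mm
y_c = 262410.00 / 4890.00 = 53.66 mm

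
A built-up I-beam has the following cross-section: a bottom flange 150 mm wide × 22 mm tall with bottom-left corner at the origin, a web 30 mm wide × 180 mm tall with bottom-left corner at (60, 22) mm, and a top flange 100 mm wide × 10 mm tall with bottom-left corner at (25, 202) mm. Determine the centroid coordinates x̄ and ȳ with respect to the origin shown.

x̄ = 75.00 mm, ȳ = 87.43 mm

bottom flange: A = 150 × 22 = 3300.00, centroid at (75.00, 11.00).
web: A = 30 × 180 = 5400.00, centroid at (75.00, 112.00).
top flange: A = 100 × 10 = 1000.00, centroid at (75.00, 207.00).
ΣA = 9700.00 mm²
ΣAx̄ = (3300.00)(75.00) + (5400.00)(75.00) + (1000.00)(75.00) = 727500.00 mm³
ΣAȳ = (3300.00)(11.00) + (5400.00)(112.00) + (1000.00)(207.00) = 848100.00 mm³
x̄ = 727500.00 / 9700.00 = 75.00 mm
ȳ = 848100.00 / 9700.00 = 87.43 mm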